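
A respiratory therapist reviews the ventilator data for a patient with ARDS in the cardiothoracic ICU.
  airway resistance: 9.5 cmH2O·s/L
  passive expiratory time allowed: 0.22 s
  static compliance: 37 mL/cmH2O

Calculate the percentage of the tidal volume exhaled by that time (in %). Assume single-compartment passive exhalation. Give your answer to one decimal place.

46.5

τ = R × C = 9.5 × 37 mL/cmH2O = 9.5 × 0.037 L/cmH2O = 0.3515 s.
Passive exhalation: V(t)/V₀ = e^(−t/τ) = e^(−0.22/0.3515) = 0.5348.
Fraction exhaled = 1 − 0.5348 = 0.4652 → 46.52%.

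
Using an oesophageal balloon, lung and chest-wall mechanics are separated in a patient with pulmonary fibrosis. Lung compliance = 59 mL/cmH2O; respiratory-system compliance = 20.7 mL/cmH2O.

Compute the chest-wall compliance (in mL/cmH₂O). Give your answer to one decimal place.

31.9

1/Ccw = 1/Crs − 1/CL.
1/Ccw = 1/20.7 − 1/59 = 0.03136.
Ccw = 31.888 mL/cmH2O.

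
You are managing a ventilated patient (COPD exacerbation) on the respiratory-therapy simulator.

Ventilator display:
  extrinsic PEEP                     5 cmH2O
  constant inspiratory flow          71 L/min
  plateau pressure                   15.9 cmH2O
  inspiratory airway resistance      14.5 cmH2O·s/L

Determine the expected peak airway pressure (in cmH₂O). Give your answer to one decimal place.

33.1

Flow: 71 L/min ÷ 60 = 1.1833 L/s.
PIP = Pplat + Raw × flow = 15.9 + 14.5 × 1.1833 = 15.9 + 17.158 = 33.058 cmH2O.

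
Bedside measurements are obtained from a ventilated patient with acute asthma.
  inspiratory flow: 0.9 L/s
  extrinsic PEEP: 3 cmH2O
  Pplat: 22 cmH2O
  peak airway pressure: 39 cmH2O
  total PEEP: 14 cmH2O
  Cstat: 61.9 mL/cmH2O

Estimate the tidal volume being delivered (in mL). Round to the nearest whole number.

End-expiratory occlusion gives total PEEP = 14 cmH2O (intrinsic PEEP = 14 − 3 = 11). Use total PEEP for the elastic gradient.
Vt = Cstat × (Pplat − PEEPtotal) = 61.9 × (22 − 14) = 61.9 × 8.0 = 495.2 mL.

495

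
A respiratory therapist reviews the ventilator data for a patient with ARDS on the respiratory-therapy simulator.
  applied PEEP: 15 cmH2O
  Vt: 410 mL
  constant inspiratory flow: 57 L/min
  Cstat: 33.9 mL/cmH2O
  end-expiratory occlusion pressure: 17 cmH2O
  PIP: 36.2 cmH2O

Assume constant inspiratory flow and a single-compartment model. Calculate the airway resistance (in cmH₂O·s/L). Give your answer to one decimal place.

7.5

Flow: 57 L/min ÷ 60 = 0.95 L/s.
Total PEEP = 17 cmH2O (set 15 + intrinsic 2); this is the baseline alveolar pressure.
Equation of motion (constant flow): PIP = Vt/C + R·V̇ + PEEP.
R·V̇ = PIP − Vt/C − PEEP = 36.2 − 410/33.9 − 17 = 36.2 − 12.094 − 17 = 7.106 cmH2O.
R = 7.106 / 0.95 = 7.48 cmH2O·s/L.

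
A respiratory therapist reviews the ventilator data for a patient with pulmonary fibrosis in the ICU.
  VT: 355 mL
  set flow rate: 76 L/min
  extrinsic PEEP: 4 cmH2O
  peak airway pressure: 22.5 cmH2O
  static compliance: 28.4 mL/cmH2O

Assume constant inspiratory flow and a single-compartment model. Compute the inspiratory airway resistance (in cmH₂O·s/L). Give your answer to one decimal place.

Flow: 76 L/min ÷ 60 = 1.2667 L/s.
Equation of motion (constant flow): PIP = Vt/C + R·V̇ + PEEP.
R·V̇ = PIP − Vt/C − PEEP = 22.5 − 355/28.4 − 4 = 22.5 − 12.5 − 4 = 6.0 cmH2O.
R = 6.0 / 1.2667 = 4.737 cmH2O·s/L.

4.7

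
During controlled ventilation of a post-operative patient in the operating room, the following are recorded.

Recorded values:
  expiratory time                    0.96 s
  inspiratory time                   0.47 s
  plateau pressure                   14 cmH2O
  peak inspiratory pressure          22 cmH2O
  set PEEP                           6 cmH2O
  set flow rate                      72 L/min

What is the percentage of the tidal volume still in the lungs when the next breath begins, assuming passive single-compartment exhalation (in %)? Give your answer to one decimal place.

13.0

Flow: 72 L/min ÷ 60 = 1.2 L/s.
Vt = flow × Ti = 1.2 L/s × 0.47 s × 1000 mL/L = 564.0 mL.
R = (PIP − Pplat)/V̇ = (22 − 14) / 1.2 = 8.0/1.2 = 6.667 cmH2O·s/L.
C = Vt/(Pplat − PEEP) = 564.0 / (14 − 6) = 564.0/8.0 = 70.5 mL/cmH2O.
τ = R × C = 6.667 × 0.0705 L/cmH2O = 0.47 s.
Fraction remaining at end-expiration = e^(−Te/τ) = e^(−0.96/0.47) = 0.1297 → 12.97%.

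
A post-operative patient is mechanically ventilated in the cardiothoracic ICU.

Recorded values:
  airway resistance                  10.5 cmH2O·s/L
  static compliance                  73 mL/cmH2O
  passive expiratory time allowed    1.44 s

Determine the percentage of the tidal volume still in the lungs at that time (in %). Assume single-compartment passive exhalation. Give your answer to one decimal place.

τ = R × C = 10.5 × 73 mL/cmH2O = 10.5 × 0.073 L/cmH2O = 0.7665 s.
Passive exhalation: V(t)/V₀ = e^(−t/τ) = e^(−1.44/0.7665) = 0.1528.
Fraction remaining = 0.1528 → 15.28%.

15.3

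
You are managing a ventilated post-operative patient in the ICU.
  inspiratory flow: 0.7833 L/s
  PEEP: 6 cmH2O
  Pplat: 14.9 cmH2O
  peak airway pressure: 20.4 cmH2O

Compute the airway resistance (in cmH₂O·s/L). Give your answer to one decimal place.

Raw = (PIP − Pplat) / flow = (20.4 − 14.9) / 0.7833 = 5.5 / 0.7833 = 7.022 cmH2O·s/L.

7.0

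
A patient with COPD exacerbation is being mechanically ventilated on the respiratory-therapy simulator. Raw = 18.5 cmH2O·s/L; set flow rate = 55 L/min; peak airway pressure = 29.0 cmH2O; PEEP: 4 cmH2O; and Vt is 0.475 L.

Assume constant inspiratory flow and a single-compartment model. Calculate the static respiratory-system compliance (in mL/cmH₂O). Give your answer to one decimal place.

59.1

Flow: 55 L/min ÷ 60 = 0.9167 L/s.
Equation of motion (constant flow): PIP = Vt/C + R·V̇ + PEEP.
Vt/C = PIP − R·V̇ − PEEP = 29.0 − 18.5×0.9167 − 4 = 29.0 − 16.959 − 4 = 8.041 cmH2O.
C = Vt / 8.041 = 475 / 8.041 = 59.072 mL/cmH2O.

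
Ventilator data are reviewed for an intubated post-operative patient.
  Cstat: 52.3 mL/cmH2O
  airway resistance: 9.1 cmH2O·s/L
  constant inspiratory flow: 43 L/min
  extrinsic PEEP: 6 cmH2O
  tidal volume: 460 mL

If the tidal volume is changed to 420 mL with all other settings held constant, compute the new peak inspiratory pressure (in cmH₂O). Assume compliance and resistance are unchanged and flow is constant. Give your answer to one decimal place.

20.6

Flow: 43 L/min ÷ 60 = 0.7167 L/s.
PIP = Vt/C + R·V̇ + PEEP (constant-flow equation of motion).
Only the elastic term changes: ΔPIP = ΔVt / C = (420 − 460) / 52.3 = -0.7648 cmH2O.
Original PIP = 460/52.3 + 9.1×0.7167 + 6 = 21.317 cmH2O; new PIP = 21.317 + (-0.7648) = 20.552 cmH2O.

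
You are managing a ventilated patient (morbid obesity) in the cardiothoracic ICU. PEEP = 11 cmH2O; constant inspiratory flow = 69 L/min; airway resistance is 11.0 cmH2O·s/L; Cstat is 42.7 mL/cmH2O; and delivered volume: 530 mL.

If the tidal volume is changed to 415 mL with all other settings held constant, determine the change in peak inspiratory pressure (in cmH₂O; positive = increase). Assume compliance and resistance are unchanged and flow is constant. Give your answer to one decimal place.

-2.7

PIP = Vt/C + R·V̇ + PEEP (constant-flow equation of motion).
Only the elastic term changes: ΔPIP = ΔVt / C = (415 − 530) / 42.7 = -2.693 cmH2O.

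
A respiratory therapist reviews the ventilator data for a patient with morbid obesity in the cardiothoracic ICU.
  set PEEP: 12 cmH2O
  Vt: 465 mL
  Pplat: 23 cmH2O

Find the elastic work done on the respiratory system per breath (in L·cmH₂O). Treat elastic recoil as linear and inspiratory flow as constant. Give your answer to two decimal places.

Elastic work ≈ ½ × (Pplat − PEEP) × Vt = 0.5 × (23 − 12) × 0.465 L = 0.5 × 11.0 × 0.465 = 2.558 L·cmH2O.

2.56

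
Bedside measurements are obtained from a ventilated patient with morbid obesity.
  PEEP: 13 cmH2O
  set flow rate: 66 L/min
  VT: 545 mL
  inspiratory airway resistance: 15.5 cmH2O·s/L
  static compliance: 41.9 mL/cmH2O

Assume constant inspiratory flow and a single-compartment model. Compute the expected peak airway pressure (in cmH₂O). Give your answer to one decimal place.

43.1

Flow: 66 L/min ÷ 60 = 1.1 L/s.
Equation of motion (constant flow): PIP = Vt/C + R·V̇ + PEEP.
PIP = 545/41.9 + 15.5×1.1 + 13 = 13.007 + 17.05 + 13 = 43.057 cmH2O.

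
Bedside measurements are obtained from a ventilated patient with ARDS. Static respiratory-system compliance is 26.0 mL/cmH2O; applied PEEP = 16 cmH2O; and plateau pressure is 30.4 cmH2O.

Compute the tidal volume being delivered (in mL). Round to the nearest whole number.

Vt = Cstat × (Pplat − PEEP) = 26.0 × (30.4 − 16) = 26.0 × 14.4 = 374.4 mL.

374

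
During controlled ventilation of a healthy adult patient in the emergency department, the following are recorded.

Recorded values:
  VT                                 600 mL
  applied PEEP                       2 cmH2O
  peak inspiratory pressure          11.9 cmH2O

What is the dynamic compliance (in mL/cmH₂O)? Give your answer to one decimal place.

60.6

Dynamic compliance = Vt / (PIP − PEEP) = 600 / (11.9 − 2) = 600 / 9.9 = 60.606 mL/cmH2O.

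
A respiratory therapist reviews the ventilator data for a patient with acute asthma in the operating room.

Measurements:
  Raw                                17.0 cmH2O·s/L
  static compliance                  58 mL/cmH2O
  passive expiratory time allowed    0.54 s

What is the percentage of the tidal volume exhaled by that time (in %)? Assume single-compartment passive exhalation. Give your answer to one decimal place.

42.2

τ = R × C = 17.0 × 58 mL/cmH2O = 17.0 × 0.058 L/cmH2O = 0.986 s.
Passive exhalation: V(t)/V₀ = e^(−t/τ) = e^(−0.54/0.986) = 0.5783.
Fraction exhaled = 1 − 0.5783 = 0.4217 → 42.17%.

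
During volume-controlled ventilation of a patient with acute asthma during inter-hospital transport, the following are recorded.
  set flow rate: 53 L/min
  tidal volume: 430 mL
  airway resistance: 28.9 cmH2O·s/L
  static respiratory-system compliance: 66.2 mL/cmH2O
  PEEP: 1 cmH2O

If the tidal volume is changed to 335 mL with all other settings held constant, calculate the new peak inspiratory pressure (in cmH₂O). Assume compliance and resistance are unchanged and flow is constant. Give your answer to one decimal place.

Flow: 53 L/min ÷ 60 = 0.8833 L/s.
PIP = Vt/C + R·V̇ + PEEP (constant-flow equation of motion).
Only the elastic term changes: ΔPIP = ΔVt / C = (335 − 430) / 66.2 = -1.435 cmH2O.
Original PIP = 430/66.2 + 28.9×0.8833 + 1 = 33.023 cmH2O; new PIP = 33.023 + (-1.435) = 31.588 cmH2O.

31.6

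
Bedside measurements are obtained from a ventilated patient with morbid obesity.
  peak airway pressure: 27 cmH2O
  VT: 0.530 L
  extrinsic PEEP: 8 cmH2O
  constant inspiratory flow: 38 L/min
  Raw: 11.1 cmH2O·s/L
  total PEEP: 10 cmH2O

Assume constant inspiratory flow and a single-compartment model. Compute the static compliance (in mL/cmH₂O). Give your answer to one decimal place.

Flow: 38 L/min ÷ 60 = 0.6333 L/s.
Total PEEP = 10 cmH2O (set 8 + intrinsic 2); this is the baseline alveolar pressure.
Equation of motion (constant flow): PIP = Vt/C + R·V̇ + PEEP.
Vt/C = PIP − R·V̇ − PEEP = 27 − 11.1×0.6333 − 10 = 27 − 7.03 − 10 = 9.97 cmH2O.
C = Vt / 9.97 = 530 / 9.97 = 53.159 mL/cmH2O.

53.2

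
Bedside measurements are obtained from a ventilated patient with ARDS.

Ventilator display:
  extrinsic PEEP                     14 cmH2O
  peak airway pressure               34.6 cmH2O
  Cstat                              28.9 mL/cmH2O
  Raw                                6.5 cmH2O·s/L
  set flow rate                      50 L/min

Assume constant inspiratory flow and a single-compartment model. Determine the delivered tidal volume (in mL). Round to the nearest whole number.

439

Flow: 50 L/min ÷ 60 = 0.8333 L/s.
Equation of motion (constant flow): PIP = Vt/C + R·V̇ + PEEP.
Vt/C = PIP − R·V̇ − PEEP = 34.6 − 5.416 − 14 = 15.184 cmH2O.
Vt = C × 15.184 = 28.9 × 15.184 = 438.82 mL.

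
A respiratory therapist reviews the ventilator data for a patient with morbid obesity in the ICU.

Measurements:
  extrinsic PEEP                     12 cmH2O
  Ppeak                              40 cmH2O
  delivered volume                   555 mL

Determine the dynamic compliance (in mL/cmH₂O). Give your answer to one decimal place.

19.8

Dynamic compliance = Vt / (PIP − PEEP) = 555 / (40 − 12) = 555 / 28.0 = 19.821 mL/cmH2O.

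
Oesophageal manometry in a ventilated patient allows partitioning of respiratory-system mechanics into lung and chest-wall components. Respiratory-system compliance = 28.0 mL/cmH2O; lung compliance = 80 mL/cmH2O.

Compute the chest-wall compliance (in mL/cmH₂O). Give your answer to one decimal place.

43.1

1/Ccw = 1/Crs − 1/CL.
1/Ccw = 1/28.0 − 1/80 = 0.02321.
Ccw = 43.085 mL/cmH2O.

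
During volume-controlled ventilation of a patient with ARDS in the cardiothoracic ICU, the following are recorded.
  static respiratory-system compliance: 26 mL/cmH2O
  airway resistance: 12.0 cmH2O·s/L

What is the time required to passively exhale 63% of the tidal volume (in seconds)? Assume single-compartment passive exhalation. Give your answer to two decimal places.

τ = R × C = 12.0 × 26 mL/cmH2O = 12.0 × 0.026 L/cmH2O = 0.312 s.
Exhaled fraction f = 1 − e^(−t/τ) → t = −τ·ln(1 − f) = −0.312·ln(0.37) = 0.3102 s.

0.31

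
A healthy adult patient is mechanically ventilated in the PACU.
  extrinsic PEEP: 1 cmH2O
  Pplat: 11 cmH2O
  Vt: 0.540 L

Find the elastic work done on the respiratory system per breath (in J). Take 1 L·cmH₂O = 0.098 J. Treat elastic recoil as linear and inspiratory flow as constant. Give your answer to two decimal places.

0.26

Elastic work ≈ ½ × (Pplat − PEEP) × Vt = 0.5 × (11 − 1) × 0.540 L = 0.5 × 10.0 × 0.540 = 2.7 L·cmH2O.
× 0.098 J/(L·cmH2O) → 0.2646 J.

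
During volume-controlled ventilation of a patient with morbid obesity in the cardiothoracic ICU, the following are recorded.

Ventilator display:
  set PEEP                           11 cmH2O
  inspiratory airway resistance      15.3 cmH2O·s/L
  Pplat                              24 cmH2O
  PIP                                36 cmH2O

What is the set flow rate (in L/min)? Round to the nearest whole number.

47

flow = (PIP − Pplat) / Raw = (36 − 24) / 15.3 = 0.7843 L/s × 60 = 47.058 L/min.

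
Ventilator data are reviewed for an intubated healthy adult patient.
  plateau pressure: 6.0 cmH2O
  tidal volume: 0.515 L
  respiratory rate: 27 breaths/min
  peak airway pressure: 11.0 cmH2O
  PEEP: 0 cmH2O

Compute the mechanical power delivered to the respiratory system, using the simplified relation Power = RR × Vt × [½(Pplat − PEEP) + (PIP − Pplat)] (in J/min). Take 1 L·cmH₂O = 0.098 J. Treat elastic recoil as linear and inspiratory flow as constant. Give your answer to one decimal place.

Per-breath work = Vt × [½(Pplat−PEEP) + (PIP−Pplat)] = 0.515 × [0.5×6.0 + 5.0] = 0.515 × 8.0 = 4.12 L·cmH2O.
Power = 27 × 4.12 = 111.24 L·cmH2O/min.
× 0.098 J/(L·cmH2O) → 10.902 J/min.

10.9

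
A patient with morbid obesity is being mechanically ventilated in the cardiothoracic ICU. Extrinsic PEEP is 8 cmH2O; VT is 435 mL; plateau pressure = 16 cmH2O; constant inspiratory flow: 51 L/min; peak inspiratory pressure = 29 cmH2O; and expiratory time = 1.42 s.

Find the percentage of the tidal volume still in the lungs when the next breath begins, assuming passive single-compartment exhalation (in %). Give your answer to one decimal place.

Flow: 51 L/min ÷ 60 = 0.85 L/s.
R = (PIP − Pplat)/V̇ = (29 − 16) / 0.85 = 13.0/0.85 = 15.294 cmH2O·s/L.
C = Vt/(Pplat − PEEP) = 435.0 / (16 − 8) = 435.0/8.0 = 54.375 mL/cmH2O.
τ = R × C = 15.294 × 0.05438 L/cmH2O = 0.8317 s.
Fraction remaining at end-expiration = e^(−Te/τ) = e^(−1.42/0.8317) = 0.1813 → 18.13%.

18.1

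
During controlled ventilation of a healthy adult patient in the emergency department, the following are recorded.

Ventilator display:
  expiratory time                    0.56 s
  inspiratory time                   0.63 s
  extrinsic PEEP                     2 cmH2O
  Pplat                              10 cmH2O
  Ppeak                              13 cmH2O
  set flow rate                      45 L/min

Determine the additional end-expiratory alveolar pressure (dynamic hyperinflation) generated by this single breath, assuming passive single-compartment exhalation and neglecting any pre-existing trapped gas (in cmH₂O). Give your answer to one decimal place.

0.7

Flow: 45 L/min ÷ 60 = 0.75 L/s.
Vt = flow × Ti = 0.75 L/s × 0.63 s × 1000 mL/L = 472.5 mL.
R = (PIP − Pplat)/V̇ = (13 − 10) / 0.75 = 3.0/0.75 = 4.0 cmH2O·s/L.
C = Vt/(Pplat − PEEP) = 472.5 / (10 − 2) = 472.5/8.0 = 59.063 mL/cmH2O.
τ = R × C = 4.0 × 0.05906 L/cmH2O = 0.2362 s.
Fraction remaining = e^(−Te/τ) = e^(−0.56/0.2362) = 0.0934; trapped volume = 472.5 × 0.0934 = 44.132 mL.
Additional alveolar pressure from trapping ≈ V_trapped / C = 44.132 / 59.063 = 0.7472 cmH2O.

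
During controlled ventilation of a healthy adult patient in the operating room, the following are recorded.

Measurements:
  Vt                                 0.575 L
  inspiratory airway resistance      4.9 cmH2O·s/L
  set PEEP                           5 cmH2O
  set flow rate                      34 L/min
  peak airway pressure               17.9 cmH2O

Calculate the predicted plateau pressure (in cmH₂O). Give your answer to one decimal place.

Flow: 34 L/min ÷ 60 = 0.5667 L/s.
Pplat = PIP − Raw × flow = 17.9 − 4.9 × 0.5667 = 17.9 − 2.777 = 15.123 cmH2O.

15.1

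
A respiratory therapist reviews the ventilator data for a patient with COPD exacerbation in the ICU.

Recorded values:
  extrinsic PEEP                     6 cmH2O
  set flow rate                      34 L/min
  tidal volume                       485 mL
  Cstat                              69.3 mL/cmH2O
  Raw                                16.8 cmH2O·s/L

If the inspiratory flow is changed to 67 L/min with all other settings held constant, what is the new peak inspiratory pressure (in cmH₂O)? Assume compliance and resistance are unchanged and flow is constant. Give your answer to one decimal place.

Flow: 34 L/min ÷ 60 = 0.5667 L/s.
New flow: 67 L/min ÷ 60 = 1.1167 L/s.
PIP = Vt/C + R·V̇ + PEEP (constant-flow equation of motion).
Only the resistive term changes: ΔPIP = R × ΔV̇ = 16.8 × (1.1167 − 0.5667) = 16.8 × 0.55 = 9.24 cmH2O.
Original PIP = 485/69.3 + 16.8×0.5667 + 6 = 22.519 cmH2O; new PIP = 22.519 + (9.24) = 31.759 cmH2O.

31.8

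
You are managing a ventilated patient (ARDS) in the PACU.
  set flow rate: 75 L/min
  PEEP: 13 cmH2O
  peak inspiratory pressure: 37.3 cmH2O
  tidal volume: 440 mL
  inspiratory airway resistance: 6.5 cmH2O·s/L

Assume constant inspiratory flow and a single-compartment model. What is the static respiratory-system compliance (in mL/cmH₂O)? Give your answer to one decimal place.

27.2

Flow: 75 L/min ÷ 60 = 1.25 L/s.
Equation of motion (constant flow): PIP = Vt/C + R·V̇ + PEEP.
Vt/C = PIP − R·V̇ − PEEP = 37.3 − 6.5×1.25 − 13 = 37.3 − 8.125 − 13 = 16.175 cmH2O.
C = Vt / 16.175 = 440 / 16.175 = 27.202 mL/cmH2O.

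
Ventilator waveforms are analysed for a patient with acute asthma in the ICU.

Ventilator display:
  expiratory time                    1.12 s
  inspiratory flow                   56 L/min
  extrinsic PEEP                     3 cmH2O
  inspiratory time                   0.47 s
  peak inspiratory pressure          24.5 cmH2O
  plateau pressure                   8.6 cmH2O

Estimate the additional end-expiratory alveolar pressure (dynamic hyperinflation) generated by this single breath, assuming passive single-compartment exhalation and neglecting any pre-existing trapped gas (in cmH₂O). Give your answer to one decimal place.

2.4

Flow: 56 L/min ÷ 60 = 0.9333 L/s.
Vt = flow × Ti = 0.9333 L/s × 0.47 s × 1000 mL/L = 438.65 mL.
R = (PIP − Pplat)/V̇ = (24.5 − 8.6) / 0.9333 = 15.9/0.9333 = 17.036 cmH2O·s/L.
C = Vt/(Pplat − PEEP) = 438.65 / (8.6 − 3) = 438.65/5.6 = 78.33 mL/cmH2O.
τ = R × C = 17.036 × 0.07833 L/cmH2O = 1.334 s.
Fraction remaining = e^(−Te/τ) = e^(−1.12/1.334) = 0.4319; trapped volume = 438.65 × 0.4319 = 189.45 mL.
Additional alveolar pressure from trapping ≈ V_trapped / C = 189.45 / 78.33 = 2.419 cmH2O.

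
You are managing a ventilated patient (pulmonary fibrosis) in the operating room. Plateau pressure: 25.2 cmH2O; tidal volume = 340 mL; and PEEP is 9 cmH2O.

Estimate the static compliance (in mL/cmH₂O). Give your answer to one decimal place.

21.0

Cstat = Vt / (Pplat − PEEP) = 340 / (25.2 − 9) = 340 / 16.2 = 20.988 mL/cmH2O.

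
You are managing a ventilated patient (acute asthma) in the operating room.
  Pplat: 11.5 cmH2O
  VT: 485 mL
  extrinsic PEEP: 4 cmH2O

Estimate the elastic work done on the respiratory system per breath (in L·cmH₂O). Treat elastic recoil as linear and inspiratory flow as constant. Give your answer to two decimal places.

Elastic work ≈ ½ × (Pplat − PEEP) × Vt = 0.5 × (11.5 − 4) × 0.485 L = 0.5 × 7.5 × 0.485 = 1.819 L·cmH2O.

1.82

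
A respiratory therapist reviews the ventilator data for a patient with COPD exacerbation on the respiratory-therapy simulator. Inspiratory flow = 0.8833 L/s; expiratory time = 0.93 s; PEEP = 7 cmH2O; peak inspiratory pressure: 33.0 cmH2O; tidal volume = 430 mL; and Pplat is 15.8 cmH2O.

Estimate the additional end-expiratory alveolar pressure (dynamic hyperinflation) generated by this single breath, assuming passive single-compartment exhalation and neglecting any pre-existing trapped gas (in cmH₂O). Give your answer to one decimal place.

R = (PIP − Pplat)/V̇ = (33.0 − 15.8) / 0.8833 = 17.2/0.8833 = 19.472 cmH2O·s/L.
C = Vt/(Pplat − PEEP) = 430.0 / (15.8 − 7) = 430.0/8.8 = 48.864 mL/cmH2O.
τ = R × C = 19.472 × 0.04886 L/cmH2O = 0.9514 s.
Fraction remaining = e^(−Te/τ) = e^(−0.93/0.9514) = 0.3762; trapped volume = 430.0 × 0.3762 = 161.77 mL.
Additional alveolar pressure from trapping ≈ V_trapped / C = 161.77 / 48.864 = 3.311 cmH2O.

3.3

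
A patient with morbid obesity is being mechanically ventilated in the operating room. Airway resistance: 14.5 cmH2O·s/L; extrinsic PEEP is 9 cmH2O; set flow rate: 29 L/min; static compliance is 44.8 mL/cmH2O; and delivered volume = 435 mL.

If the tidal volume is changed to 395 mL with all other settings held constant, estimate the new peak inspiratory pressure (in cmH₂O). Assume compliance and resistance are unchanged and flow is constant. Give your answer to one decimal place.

24.8

Flow: 29 L/min ÷ 60 = 0.4833 L/s.
PIP = Vt/C + R·V̇ + PEEP (constant-flow equation of motion).
Only the elastic term changes: ΔPIP = ΔVt / C = (395 − 435) / 44.8 = -0.8929 cmH2O.
Original PIP = 435/44.8 + 14.5×0.4833 + 9 = 25.718 cmH2O; new PIP = 25.718 + (-0.8929) = 24.825 cmH2O.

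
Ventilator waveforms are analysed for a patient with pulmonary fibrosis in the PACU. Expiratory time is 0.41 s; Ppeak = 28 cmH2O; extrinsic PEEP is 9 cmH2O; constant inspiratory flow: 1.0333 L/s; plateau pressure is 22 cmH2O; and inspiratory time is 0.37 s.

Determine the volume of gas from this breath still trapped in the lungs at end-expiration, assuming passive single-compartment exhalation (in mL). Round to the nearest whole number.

35

Vt = flow × Ti = 1.0333 L/s × 0.37 s × 1000 mL/L = 382.32 mL.
R = (PIP − Pplat)/V̇ = (28 − 22) / 1.0333 = 6.0/1.0333 = 5.807 cmH2O·s/L.
C = Vt/(Pplat − PEEP) = 382.32 / (22 − 9) = 382.32/13.0 = 29.409 mL/cmH2O.
τ = R × C = 5.807 × 0.02941 L/cmH2O = 0.1708 s.
Fraction remaining = e^(−Te/τ) = e^(−0.41/0.1708) = 0.09068.
Trapped volume = 382.32 × 0.09068 = 34.669 mL.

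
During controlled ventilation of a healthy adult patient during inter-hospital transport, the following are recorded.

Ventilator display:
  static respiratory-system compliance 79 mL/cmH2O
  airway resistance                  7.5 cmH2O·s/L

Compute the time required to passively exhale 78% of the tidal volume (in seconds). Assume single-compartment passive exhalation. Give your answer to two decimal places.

τ = R × C = 7.5 × 79 mL/cmH2O = 7.5 × 0.079 L/cmH2O = 0.5925 s.
Exhaled fraction f = 1 − e^(−t/τ) → t = −τ·ln(1 − f) = −0.5925·ln(0.22) = 0.8971 s.

0.90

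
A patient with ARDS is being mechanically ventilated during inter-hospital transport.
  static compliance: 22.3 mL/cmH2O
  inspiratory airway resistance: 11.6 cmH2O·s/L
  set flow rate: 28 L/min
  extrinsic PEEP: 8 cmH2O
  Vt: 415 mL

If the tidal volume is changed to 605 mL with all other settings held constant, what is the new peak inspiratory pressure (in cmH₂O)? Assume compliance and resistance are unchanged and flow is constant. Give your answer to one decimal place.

Flow: 28 L/min ÷ 60 = 0.4667 L/s.
PIP = Vt/C + R·V̇ + PEEP (constant-flow equation of motion).
Only the elastic term changes: ΔPIP = ΔVt / C = (605 − 415) / 22.3 = 8.52 cmH2O.
Original PIP = 415/22.3 + 11.6×0.4667 + 8 = 32.024 cmH2O; new PIP = 32.024 + (8.52) = 40.544 cmH2O.

40.5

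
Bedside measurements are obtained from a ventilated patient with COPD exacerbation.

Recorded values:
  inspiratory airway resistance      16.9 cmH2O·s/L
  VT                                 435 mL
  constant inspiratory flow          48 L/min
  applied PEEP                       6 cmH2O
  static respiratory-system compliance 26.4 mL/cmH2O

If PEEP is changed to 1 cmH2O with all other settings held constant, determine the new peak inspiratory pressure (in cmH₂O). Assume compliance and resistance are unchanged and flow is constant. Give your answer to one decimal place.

Flow: 48 L/min ÷ 60 = 0.8 L/s.
PIP = Vt/C + R·V̇ + PEEP (constant-flow equation of motion).
Only the baseline term changes: ΔPIP = ΔPEEP = 1 − 6 = -5.0 cmH2O.
Original PIP = 435/26.4 + 16.9×0.8 + 6 = 35.997 cmH2O; new PIP = 35.997 + (-5.0) = 30.997 cmH2O.

31.0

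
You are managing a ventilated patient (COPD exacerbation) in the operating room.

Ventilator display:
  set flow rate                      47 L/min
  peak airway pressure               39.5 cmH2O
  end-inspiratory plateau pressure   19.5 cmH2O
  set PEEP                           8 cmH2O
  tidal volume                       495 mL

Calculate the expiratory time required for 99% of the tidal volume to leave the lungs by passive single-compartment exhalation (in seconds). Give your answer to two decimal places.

Flow: 47 L/min ÷ 60 = 0.7833 L/s.
R = (PIP − Pplat)/V̇ = (39.5 − 19.5) / 0.7833 = 20.0/0.7833 = 25.533 cmH2O·s/L.
C = Vt/(Pplat − PEEP) = 495.0 / (19.5 − 8) = 495.0/11.5 = 43.043 mL/cmH2O.
τ = R × C = 25.533 × 0.04304 L/cmH2O = 1.099 s.
t = −τ·ln(1 − 0.99) = −1.099·ln(0.01) = 5.061 s.

5.06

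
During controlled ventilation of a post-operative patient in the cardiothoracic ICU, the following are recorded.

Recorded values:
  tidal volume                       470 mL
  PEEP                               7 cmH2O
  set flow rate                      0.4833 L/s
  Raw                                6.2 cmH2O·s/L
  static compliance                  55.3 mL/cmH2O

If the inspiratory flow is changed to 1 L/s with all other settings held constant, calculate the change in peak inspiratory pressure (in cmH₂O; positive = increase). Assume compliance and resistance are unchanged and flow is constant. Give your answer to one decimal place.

PIP = Vt/C + R·V̇ + PEEP (constant-flow equation of motion).
Only the resistive term changes: ΔPIP = R × ΔV̇ = 6.2 × (1 − 0.4833) = 6.2 × 0.5167 = 3.204 cmH2O.

3.2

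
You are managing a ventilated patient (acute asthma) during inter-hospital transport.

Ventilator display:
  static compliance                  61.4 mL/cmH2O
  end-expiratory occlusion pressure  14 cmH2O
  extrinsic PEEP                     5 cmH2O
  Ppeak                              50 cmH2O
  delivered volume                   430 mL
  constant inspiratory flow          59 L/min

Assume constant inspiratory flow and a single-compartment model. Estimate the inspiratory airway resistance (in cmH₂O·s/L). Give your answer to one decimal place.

29.5

Flow: 59 L/min ÷ 60 = 0.9833 L/s.
Total PEEP = 14 cmH2O (set 5 + intrinsic 9); this is the baseline alveolar pressure.
Equation of motion (constant flow): PIP = Vt/C + R·V̇ + PEEP.
R·V̇ = PIP − Vt/C − PEEP = 50 − 430/61.4 − 14 = 50 − 7.003 − 14 = 28.997 cmH2O.
R = 28.997 / 0.9833 = 29.489 cmH2O·s/L.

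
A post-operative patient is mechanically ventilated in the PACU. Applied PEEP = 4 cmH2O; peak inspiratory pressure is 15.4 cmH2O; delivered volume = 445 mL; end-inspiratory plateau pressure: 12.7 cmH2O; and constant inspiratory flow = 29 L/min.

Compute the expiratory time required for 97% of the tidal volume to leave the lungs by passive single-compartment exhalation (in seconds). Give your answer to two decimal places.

Flow: 29 L/min ÷ 60 = 0.4833 L/s.
R = (PIP − Pplat)/V̇ = (15.4 − 12.7) / 0.4833 = 2.7/0.4833 = 5.587 cmH2O·s/L.
C = Vt/(Pplat − PEEP) = 445.0 / (12.7 − 4) = 445.0/8.7 = 51.149 mL/cmH2O.
τ = R × C = 5.587 × 0.05115 L/cmH2O = 0.2858 s.
t = −τ·ln(1 − 0.97) = −0.2858·ln(0.03) = 1.002 s.

1.00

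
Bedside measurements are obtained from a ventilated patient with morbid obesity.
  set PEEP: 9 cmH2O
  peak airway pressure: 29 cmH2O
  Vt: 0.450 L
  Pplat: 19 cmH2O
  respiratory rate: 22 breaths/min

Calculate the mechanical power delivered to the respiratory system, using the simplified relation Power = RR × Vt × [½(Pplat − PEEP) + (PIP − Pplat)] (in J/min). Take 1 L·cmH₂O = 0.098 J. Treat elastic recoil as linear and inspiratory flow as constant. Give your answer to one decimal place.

14.6

Per-breath work = Vt × [½(Pplat−PEEP) + (PIP−Pplat)] = 0.450 × [0.5×10.0 + 10.0] = 0.450 × 15.0 = 6.75 L·cmH2O.
Power = 22 × 6.75 = 148.5 L·cmH2O/min.
× 0.098 J/(L·cmH2O) → 14.553 J/min.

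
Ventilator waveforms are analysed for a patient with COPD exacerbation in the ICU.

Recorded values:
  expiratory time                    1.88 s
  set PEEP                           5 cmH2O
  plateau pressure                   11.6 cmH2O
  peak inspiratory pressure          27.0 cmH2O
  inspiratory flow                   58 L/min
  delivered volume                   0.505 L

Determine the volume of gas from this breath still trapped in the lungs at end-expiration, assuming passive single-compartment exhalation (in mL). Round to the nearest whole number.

Flow: 58 L/min ÷ 60 = 0.9667 L/s.
R = (PIP − Pplat)/V̇ = (27.0 − 11.6) / 0.9667 = 15.4/0.9667 = 15.93 cmH2O·s/L.
C = Vt/(Pplat − PEEP) = 505.0 / (11.6 − 5) = 505.0/6.6 = 76.515 mL/cmH2O.
τ = R × C = 15.93 × 0.07652 L/cmH2O = 1.219 s.
Fraction remaining = e^(−Te/τ) = e^(−1.88/1.219) = 0.2139.
Trapped volume = 505.0 × 0.2139 = 108.02 mL.

108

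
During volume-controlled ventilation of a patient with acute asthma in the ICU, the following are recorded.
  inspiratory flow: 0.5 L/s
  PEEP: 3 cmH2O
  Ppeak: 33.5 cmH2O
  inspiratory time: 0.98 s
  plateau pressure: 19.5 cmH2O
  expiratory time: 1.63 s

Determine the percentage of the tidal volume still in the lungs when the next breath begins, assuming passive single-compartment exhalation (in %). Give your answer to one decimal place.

Vt = flow × Ti = 0.5 L/s × 0.98 s × 1000 mL/L = 490.0 mL.
R = (PIP − Pplat)/V̇ = (33.5 − 19.5) / 0.5 = 14.0/0.5 = 28.0 cmH2O·s/L.
C = Vt/(Pplat − PEEP) = 490.0 / (19.5 − 3) = 490.0/16.5 = 29.697 mL/cmH2O.
τ = R × C = 28.0 × 0.0297 L/cmH2O = 0.8316 s.
Fraction remaining at end-expiration = e^(−Te/τ) = e^(−1.63/0.8316) = 0.1408 → 14.08%.

14.1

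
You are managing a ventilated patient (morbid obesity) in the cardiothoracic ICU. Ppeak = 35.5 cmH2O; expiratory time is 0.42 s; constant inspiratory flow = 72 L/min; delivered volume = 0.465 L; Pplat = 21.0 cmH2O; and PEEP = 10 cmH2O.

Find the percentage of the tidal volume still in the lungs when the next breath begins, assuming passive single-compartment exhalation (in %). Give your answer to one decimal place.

Flow: 72 L/min ÷ 60 = 1.2 L/s.
R = (PIP − Pplat)/V̇ = (35.5 − 21.0) / 1.2 = 14.5/1.2 = 12.083 cmH2O·s/L.
C = Vt/(Pplat − PEEP) = 465.0 / (21.0 − 10) = 465.0/11.0 = 42.273 mL/cmH2O.
τ = R × C = 12.083 × 0.04227 L/cmH2O = 0.5107 s.
Fraction remaining at end-expiration = e^(−Te/τ) = e^(−0.42/0.5107) = 0.4394 → 43.94%.

43.9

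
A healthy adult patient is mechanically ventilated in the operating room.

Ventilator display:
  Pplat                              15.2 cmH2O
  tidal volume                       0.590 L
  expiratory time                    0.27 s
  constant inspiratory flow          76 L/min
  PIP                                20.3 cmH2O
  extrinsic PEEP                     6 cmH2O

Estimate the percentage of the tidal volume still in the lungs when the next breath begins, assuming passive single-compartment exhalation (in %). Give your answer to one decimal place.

Flow: 76 L/min ÷ 60 = 1.2667 L/s.
R = (PIP − Pplat)/V̇ = (20.3 − 15.2) / 1.2667 = 5.1/1.2667 = 4.026 cmH2O·s/L.
C = Vt/(Pplat − PEEP) = 590.0 / (15.2 − 6) = 590.0/9.2 = 64.13 mL/cmH2O.
τ = R × C = 4.026 × 0.06413 L/cmH2O = 0.2582 s.
Fraction remaining at end-expiration = e^(−Te/τ) = e^(−0.27/0.2582) = 0.3514 → 35.14%.

35.1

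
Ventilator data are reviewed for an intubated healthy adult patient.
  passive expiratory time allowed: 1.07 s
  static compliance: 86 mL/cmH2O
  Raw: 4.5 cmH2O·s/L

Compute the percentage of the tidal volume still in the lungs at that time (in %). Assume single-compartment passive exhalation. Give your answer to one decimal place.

6.3

τ = R × C = 4.5 × 86 mL/cmH2O = 4.5 × 0.086 L/cmH2O = 0.387 s.
Passive exhalation: V(t)/V₀ = e^(−t/τ) = e^(−1.07/0.387) = 0.06299.
Fraction remaining = 0.06299 → 6.299%.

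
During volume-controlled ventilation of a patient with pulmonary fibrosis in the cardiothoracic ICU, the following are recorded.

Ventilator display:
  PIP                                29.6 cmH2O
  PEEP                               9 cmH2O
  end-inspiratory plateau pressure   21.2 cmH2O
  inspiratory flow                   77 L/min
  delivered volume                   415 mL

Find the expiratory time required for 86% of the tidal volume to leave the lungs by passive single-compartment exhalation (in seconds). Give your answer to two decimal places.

0.44

Flow: 77 L/min ÷ 60 = 1.2833 L/s.
R = (PIP − Pplat)/V̇ = (29.6 − 21.2) / 1.2833 = 8.4/1.2833 = 6.546 cmH2O·s/L.
C = Vt/(Pplat − PEEP) = 415.0 / (21.2 − 9) = 415.0/12.2 = 34.016 mL/cmH2O.
τ = R × C = 6.546 × 0.03402 L/cmH2O = 0.2227 s.
t = −τ·ln(1 − 0.86) = −0.2227·ln(0.14) = 0.4379 s.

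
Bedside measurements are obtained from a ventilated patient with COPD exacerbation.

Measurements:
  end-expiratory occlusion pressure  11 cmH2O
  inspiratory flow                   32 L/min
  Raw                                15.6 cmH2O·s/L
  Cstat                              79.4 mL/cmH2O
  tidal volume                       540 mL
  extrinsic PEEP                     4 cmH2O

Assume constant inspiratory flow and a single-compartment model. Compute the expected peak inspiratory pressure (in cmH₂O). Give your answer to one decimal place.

26.1

Flow: 32 L/min ÷ 60 = 0.5333 L/s.
Total PEEP = 11 cmH2O (set 4 + intrinsic 7); this is the baseline alveolar pressure.
Equation of motion (constant flow): PIP = Vt/C + R·V̇ + PEEP.
PIP = 540/79.4 + 15.6×0.5333 + 11 = 6.801 + 8.319 + 11 = 26.12 cmH2O.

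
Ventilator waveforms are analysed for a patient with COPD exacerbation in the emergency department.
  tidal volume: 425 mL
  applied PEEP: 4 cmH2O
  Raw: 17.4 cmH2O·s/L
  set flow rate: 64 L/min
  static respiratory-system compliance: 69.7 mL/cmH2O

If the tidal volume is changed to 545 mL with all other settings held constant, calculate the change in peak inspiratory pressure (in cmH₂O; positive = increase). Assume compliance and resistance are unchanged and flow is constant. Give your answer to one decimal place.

1.7

PIP = Vt/C + R·V̇ + PEEP (constant-flow equation of motion).
Only the elastic term changes: ΔPIP = ΔVt / C = (545 − 425) / 69.7 = 1.722 cmH2O.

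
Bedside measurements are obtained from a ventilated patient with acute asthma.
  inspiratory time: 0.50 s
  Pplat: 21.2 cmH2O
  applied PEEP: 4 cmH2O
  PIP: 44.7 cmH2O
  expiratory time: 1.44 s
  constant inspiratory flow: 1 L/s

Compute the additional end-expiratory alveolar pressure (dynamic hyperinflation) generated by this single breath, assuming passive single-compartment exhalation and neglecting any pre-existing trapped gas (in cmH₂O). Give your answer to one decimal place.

Vt = flow × Ti = 1 L/s × 0.50 s × 1000 mL/L = 500.0 mL.
R = (PIP − Pplat)/V̇ = (44.7 − 21.2) / 1 = 23.5/1 = 23.5 cmH2O·s/L.
C = Vt/(Pplat − PEEP) = 500.0 / (21.2 − 4) = 500.0/17.2 = 29.07 mL/cmH2O.
τ = R × C = 23.5 × 0.02907 L/cmH2O = 0.6831 s.
Fraction remaining = e^(−Te/τ) = e^(−1.44/0.6831) = 0.1215; trapped volume = 500.0 × 0.1215 = 60.75 mL.
Additional alveolar pressure from trapping ≈ V_trapped / C = 60.75 / 29.07 = 2.09 cmH2O.

2.1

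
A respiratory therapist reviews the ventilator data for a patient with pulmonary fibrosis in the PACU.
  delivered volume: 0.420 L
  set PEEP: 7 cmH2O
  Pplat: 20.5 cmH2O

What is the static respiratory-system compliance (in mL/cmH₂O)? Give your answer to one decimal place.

Cstat = Vt / (Pplat − PEEP) = 420 / (20.5 − 7) = 420 / 13.5 = 31.111 mL/cmH2O.

31.1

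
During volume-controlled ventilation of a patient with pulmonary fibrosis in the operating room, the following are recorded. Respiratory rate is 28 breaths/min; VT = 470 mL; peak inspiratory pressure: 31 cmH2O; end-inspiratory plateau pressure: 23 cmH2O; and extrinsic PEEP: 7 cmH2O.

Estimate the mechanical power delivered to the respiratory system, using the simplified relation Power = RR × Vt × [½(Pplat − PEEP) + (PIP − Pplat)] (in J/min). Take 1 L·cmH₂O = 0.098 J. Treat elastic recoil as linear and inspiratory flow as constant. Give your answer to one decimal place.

Per-breath work = Vt × [½(Pplat−PEEP) + (PIP−Pplat)] = 0.470 × [0.5×16.0 + 8.0] = 0.470 × 16.0 = 7.52 L·cmH2O.
Power = 28 × 7.52 = 210.56 L·cmH2O/min.
× 0.098 J/(L·cmH2O) → 20.635 J/min.

20.6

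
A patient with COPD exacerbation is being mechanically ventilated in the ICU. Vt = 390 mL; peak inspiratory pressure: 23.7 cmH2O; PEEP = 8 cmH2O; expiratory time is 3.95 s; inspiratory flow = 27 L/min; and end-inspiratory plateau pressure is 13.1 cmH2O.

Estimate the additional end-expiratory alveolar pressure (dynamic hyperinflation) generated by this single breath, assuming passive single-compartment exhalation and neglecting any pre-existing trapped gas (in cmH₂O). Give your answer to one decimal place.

0.6

Flow: 27 L/min ÷ 60 = 0.45 L/s.
R = (PIP − Pplat)/V̇ = (23.7 − 13.1) / 0.45 = 10.6/0.45 = 23.556 cmH2O·s/L.
C = Vt/(Pplat − PEEP) = 390.0 / (13.1 − 8) = 390.0/5.1 = 76.471 mL/cmH2O.
τ = R × C = 23.556 × 0.07647 L/cmH2O = 1.801 s.
Fraction remaining = e^(−Te/τ) = e^(−3.95/1.801) = 0.1116; trapped volume = 390.0 × 0.1116 = 43.524 mL.
Additional alveolar pressure from trapping ≈ V_trapped / C = 43.524 / 76.471 = 0.5692 cmH2O.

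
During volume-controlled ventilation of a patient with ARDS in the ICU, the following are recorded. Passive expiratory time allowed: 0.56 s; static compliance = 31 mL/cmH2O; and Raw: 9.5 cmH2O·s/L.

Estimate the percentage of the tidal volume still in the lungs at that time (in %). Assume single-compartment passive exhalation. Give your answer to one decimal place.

14.9

τ = R × C = 9.5 × 31 mL/cmH2O = 9.5 × 0.031 L/cmH2O = 0.2945 s.
Passive exhalation: V(t)/V₀ = e^(−t/τ) = e^(−0.56/0.2945) = 0.1493.
Fraction remaining = 0.1493 → 14.93%.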